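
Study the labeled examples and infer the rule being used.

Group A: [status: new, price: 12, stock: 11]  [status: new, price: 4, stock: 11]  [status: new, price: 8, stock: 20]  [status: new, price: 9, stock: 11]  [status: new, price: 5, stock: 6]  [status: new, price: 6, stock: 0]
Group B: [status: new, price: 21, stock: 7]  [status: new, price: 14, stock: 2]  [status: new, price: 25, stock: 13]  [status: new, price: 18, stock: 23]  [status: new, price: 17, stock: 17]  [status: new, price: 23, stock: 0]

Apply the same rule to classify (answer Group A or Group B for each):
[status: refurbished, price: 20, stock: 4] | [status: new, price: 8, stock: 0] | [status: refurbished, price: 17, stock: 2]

Group B, Group A, Group B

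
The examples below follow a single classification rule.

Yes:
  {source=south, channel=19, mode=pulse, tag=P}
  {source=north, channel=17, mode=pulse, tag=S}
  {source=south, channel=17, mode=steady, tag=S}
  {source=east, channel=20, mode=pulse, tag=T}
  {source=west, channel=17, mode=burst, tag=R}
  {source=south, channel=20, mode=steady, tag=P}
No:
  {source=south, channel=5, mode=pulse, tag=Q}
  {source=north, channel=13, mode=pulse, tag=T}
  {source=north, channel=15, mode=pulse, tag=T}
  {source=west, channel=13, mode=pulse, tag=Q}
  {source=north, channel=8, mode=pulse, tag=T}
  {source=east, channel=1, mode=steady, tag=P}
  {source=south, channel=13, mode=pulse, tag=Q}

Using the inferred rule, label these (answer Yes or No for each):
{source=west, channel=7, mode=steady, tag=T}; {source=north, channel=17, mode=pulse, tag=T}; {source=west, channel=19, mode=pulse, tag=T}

The rule appears to be: channel ≥ 17.
{source=west, channel=7, mode=steady, tag=T}: No (channel = 7). {source=north, channel=17, mode=pulse, tag=T}: Yes (channel = 17). {source=west, channel=19, mode=pulse, tag=T}: Yes (channel = 19).

No, Yes, Yes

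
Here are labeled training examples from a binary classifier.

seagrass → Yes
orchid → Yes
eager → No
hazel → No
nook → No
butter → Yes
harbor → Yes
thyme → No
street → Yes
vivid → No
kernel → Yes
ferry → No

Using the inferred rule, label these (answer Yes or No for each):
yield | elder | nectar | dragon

The rule appears to be: length ≥ 6.
yield → length 5 → No.
elder → length 5 → No.
nectar → length 6 → Yes.
dragon → length 6 → Yes.

No, No, Yes, Yes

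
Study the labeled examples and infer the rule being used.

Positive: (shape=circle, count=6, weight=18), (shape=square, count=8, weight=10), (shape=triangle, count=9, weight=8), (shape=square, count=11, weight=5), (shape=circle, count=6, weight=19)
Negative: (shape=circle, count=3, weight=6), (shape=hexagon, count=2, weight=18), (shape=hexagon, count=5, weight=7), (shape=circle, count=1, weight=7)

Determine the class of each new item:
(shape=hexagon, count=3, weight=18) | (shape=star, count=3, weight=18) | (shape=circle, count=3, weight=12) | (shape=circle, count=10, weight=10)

Negative, Negative, Negative, Positive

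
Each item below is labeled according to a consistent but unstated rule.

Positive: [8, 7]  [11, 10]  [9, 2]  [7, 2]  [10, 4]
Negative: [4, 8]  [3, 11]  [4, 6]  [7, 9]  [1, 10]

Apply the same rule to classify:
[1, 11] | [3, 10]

The distinguishing property — first > second — holds for all the 'Positive' cases and none of the 'Negative' cases.

Negative, Negative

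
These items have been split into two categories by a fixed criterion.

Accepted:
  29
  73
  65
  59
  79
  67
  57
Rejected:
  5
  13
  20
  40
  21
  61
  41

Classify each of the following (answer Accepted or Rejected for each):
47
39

Accepted, Accepted

The distinguishing property — digit sum ≥ 8 — holds for all the 'Accepted' cases and none of the 'Rejected' cases.
47 — digit sum 4+7 = 11, hence Accepted.
39 — digit sum 3+9 = 12, hence Accepted.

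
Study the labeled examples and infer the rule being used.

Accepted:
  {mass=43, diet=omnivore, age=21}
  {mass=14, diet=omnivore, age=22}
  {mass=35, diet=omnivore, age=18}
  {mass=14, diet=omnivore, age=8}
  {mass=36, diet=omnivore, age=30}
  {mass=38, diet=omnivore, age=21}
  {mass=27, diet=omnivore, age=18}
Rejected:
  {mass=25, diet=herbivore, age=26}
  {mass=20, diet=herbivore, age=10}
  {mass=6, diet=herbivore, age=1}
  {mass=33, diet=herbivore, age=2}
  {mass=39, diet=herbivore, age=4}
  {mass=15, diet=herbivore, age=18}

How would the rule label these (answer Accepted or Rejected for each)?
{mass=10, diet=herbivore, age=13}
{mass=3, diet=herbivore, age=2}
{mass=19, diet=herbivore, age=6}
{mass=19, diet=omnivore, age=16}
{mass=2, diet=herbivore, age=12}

The distinguishing property — diet is omnivore — holds for all the 'Accepted' cases and none of the 'Rejected' cases.

Rejected, Rejected, Rejected, Accepted, Rejected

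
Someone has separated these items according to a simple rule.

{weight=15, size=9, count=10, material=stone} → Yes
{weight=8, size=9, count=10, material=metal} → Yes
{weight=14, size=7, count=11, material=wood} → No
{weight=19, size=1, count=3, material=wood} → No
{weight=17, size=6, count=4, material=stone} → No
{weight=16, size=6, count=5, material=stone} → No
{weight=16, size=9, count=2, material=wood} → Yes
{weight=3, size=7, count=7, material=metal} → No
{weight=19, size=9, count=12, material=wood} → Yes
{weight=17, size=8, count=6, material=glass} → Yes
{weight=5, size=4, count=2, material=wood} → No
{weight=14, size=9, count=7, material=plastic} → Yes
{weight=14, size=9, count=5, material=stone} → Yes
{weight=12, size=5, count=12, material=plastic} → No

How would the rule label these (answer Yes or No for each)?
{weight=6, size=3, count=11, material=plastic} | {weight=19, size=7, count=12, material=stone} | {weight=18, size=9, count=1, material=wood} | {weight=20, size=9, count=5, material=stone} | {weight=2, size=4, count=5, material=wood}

No, No, Yes, Yes, No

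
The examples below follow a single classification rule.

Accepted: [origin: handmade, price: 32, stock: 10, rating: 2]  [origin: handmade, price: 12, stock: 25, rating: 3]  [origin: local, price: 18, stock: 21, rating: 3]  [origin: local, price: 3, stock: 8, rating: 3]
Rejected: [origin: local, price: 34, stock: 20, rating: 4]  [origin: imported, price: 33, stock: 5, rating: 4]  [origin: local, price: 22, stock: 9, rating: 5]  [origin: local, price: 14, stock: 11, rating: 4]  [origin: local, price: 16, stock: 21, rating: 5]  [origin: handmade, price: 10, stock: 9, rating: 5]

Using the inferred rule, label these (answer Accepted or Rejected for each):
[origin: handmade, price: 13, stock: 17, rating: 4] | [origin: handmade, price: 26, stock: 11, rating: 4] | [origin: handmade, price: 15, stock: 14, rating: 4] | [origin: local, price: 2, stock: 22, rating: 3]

The pattern is that an item is 'Accepted' exactly when: rating ≤ 3.

Rejected, Rejected, Rejected, Accepted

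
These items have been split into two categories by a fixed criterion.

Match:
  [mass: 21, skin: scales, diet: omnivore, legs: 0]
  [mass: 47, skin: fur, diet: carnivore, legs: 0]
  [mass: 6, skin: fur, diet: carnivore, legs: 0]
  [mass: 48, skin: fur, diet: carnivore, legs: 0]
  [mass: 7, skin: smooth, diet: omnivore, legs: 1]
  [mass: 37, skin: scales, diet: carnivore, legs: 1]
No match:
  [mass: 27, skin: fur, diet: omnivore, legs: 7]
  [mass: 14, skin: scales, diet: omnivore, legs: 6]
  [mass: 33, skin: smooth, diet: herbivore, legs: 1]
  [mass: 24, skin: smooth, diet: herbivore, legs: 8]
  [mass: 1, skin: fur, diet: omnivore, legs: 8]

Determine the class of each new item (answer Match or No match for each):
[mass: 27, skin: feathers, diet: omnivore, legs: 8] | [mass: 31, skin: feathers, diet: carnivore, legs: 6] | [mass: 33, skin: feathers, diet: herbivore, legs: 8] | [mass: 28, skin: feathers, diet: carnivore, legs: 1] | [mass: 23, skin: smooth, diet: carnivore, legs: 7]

No match, No match, No match, Match, No match

A rule that fits every label: mass ≠ 33 AND legs ≤ 1 — true of each 'Match' example, false of each 'No match' one.
No match: [mass: 27, skin: feathers, diet: omnivore, legs: 8], since mass = 27, legs = 8.
No match: [mass: 31, skin: feathers, diet: carnivore, legs: 6], since mass = 31, legs = 6.
No match: [mass: 33, skin: feathers, diet: herbivore, legs: 8], since mass = 33, legs = 8.
Match: [mass: 28, skin: feathers, diet: carnivore, legs: 1], since mass = 28, legs = 1.
No match: [mass: 23, skin: smooth, diet: carnivore, legs: 7], since mass = 23, legs = 7.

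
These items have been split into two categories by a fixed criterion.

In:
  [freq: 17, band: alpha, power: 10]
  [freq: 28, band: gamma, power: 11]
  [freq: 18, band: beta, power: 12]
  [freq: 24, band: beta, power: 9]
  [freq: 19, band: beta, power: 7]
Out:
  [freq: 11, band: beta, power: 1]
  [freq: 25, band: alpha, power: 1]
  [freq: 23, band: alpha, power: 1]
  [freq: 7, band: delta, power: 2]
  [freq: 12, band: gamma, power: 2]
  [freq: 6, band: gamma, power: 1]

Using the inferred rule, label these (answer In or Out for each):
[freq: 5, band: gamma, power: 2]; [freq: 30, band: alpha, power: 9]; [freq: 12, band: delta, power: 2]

The distinguishing property — power ≥ 7 — holds for all the 'In' cases and none of the 'Out' cases.
[freq: 5, band: gamma, power: 2]: power = 2 — doesn't qualify, so Out. [freq: 30, band: alpha, power: 9]: power = 9 — matches, so In. [freq: 12, band: delta, power: 2]: power = 2 — doesn't qualify, so Out.

Out, In, Out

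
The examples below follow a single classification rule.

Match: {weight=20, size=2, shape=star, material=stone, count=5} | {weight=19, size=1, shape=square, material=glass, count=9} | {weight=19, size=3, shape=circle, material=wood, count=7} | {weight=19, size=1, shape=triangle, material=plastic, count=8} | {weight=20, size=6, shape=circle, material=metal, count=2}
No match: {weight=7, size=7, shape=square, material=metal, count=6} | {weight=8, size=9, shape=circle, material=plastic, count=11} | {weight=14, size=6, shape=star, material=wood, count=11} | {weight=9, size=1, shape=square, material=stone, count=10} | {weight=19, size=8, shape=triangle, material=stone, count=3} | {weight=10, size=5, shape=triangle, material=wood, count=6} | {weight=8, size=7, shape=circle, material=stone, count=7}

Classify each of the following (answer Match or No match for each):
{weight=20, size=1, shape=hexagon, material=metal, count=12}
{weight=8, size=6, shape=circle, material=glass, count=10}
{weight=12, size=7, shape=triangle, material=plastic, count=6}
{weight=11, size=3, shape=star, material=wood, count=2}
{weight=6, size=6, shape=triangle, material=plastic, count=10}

Match, No match, No match, No match, No match

'Match' ⟺ weight ≥ 19 AND size ≤ 6.
{weight=20, size=1, shape=hexagon, material=metal, count=12} → weight = 20, size = 1 → Match. {weight=8, size=6, shape=circle, material=glass, count=10} → weight = 8, size = 6 → No match. {weight=12, size=7, shape=triangle, material=plastic, count=6} → weight = 12, size = 7 → No match. {weight=11, size=3, shape=star, material=wood, count=2} → weight = 11, size = 3 → No match. {weight=6, size=6, shape=triangle, material=plastic, count=10} → weight = 6, size = 6 → No match.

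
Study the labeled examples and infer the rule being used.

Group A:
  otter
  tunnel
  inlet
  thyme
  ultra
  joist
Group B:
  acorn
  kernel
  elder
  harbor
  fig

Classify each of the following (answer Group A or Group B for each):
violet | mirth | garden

Group A, Group A, Group B

A rule that fits every label: contains 't' — true of each 'Group A' example, false of each 'Group B' one.
violet: has 't', meets the rule → Group A.
mirth: has 't', meets the rule → Group A.
garden: no 't', lacks this property → Group B.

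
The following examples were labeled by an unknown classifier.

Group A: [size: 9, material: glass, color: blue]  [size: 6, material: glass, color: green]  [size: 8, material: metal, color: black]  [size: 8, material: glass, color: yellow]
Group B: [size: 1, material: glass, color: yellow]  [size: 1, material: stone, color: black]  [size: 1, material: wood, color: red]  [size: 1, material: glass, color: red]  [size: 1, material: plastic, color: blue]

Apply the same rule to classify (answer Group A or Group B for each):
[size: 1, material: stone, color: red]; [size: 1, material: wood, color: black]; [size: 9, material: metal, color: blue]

Group B, Group B, Group A

One predicate separates the groups cleanly: size ≥ 6.
Group B: [size: 1, material: stone, color: red], since size = 1.
Group B: [size: 1, material: wood, color: black], since size = 1.
Group A: [size: 9, material: metal, color: blue], since size = 9.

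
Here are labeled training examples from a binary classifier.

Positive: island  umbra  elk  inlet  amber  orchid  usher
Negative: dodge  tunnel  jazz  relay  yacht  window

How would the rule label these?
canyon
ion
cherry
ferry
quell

Negative, Positive, Negative, Negative, Negative

The distinguishing property — starts with a vowel — holds for all the 'Positive' cases and none of the 'Negative' cases.
canyon: Negative (starts with 'c'). ion: Positive (starts with 'i'). cherry: Negative (starts with 'c'). ferry: Negative (starts with 'f'). quell: Negative (starts with 'q').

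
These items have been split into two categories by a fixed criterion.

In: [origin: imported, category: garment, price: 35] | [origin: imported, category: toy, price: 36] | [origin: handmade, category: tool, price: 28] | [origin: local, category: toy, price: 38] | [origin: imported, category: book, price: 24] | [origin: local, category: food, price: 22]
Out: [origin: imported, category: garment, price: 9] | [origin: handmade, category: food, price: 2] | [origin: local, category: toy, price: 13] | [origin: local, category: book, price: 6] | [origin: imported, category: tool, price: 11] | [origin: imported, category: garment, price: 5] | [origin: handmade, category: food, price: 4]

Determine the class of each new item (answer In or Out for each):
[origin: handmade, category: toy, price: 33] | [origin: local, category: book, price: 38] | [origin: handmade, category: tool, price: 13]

In, In, Out

A rule that fits every label: price ≥ 22 — true of each 'In' example, false of each 'Out' one.
[origin: handmade, category: toy, price: 33]: price = 33 — matches, so In. [origin: local, category: book, price: 38]: price = 38 — matches, so In. [origin: handmade, category: tool, price: 13]: price = 13 — fails the rule, so Out.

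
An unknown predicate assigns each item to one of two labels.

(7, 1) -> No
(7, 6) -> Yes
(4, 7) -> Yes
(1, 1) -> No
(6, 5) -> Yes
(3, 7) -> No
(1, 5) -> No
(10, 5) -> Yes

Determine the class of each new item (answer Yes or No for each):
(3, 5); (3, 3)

Rule: sum is odd. This holds for each 'Yes' example and fails for each 'No' one.
(3, 5) — 3+5 = 8, hence No. (3, 3) — 3+3 = 6, hence No.

No, No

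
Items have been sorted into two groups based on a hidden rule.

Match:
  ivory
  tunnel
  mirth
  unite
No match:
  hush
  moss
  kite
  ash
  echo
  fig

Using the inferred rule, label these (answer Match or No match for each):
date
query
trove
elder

No match, Match, Match, Match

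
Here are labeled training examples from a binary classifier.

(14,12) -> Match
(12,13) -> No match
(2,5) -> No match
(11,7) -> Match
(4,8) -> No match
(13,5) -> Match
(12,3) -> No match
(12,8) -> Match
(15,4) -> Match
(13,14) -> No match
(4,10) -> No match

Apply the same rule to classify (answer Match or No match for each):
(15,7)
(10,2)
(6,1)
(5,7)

'Match' ⟺ first > second AND sum ≥ 18.
(15,7): 15 > 7, 15+7 = 22 — fits, so Match.
(10,2): 10 > 2, 10+2 = 12 — does not pass, so No match.
(6,1): 6 > 1, 6+1 = 7 — does not pass, so No match.
(5,7): 5 < 7, 5+7 = 12 — does not pass, so No match.

Match, No match, No match, No match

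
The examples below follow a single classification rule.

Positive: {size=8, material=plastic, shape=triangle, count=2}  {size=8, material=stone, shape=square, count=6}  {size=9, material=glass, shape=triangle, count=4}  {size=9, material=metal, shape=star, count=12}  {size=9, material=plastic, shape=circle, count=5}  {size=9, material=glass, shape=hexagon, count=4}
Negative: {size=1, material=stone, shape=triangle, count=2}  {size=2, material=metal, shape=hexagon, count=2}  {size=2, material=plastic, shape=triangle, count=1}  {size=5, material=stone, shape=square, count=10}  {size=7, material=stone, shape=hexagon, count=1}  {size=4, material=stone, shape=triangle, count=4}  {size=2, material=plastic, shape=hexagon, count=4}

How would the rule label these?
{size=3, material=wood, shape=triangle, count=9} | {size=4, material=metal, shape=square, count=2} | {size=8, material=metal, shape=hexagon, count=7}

The common property of the 'Positive' items is: size ≥ 8. No 'Negative' item has it.
{size=3, material=wood, shape=triangle, count=9}: size = 3 — lacks this property, so Negative.
{size=4, material=metal, shape=square, count=2}: size = 4 — lacks this property, so Negative.
{size=8, material=metal, shape=hexagon, count=7}: size = 8 — qualifies, so Positive.

Negative, Negative, Positive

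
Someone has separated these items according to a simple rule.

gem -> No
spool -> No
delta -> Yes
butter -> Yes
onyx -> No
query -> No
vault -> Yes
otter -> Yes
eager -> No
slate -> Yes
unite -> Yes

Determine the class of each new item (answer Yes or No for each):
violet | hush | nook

The distinguishing property — contains 't' — holds for all the 'Yes' cases and none of the 'No' cases.
Yes: violet, since has 't'.
No: hush, since no 't'.
No: nook, since no 't'.

Yes, No, No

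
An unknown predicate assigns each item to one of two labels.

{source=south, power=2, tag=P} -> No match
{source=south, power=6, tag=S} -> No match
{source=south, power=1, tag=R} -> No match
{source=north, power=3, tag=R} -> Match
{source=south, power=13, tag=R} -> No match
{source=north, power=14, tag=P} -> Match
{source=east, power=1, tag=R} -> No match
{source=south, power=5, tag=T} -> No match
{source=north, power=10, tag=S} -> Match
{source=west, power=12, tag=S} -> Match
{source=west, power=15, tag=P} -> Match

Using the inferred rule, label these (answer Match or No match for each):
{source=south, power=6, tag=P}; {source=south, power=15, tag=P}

The pattern is that an item is 'Match' exactly when: source is north OR source is west.
No match: {source=south, power=6, tag=P}, since source is south. No match: {source=south, power=15, tag=P}, since source is south.

No match, No match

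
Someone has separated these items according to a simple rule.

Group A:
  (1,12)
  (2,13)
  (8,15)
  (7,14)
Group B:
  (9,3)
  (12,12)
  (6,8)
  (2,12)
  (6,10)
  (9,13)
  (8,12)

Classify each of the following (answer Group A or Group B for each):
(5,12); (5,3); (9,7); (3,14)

Group A, Group B, Group B, Group A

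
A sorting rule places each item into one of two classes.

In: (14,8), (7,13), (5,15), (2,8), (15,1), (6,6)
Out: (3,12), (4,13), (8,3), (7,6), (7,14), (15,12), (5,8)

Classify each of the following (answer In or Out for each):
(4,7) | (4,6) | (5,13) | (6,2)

The simplest hypothesis consistent with all the labels is: sum is even.
(4,7): Out (4+7 = 11).
(4,6): In (4+6 = 10).
(5,13): In (5+13 = 18).
(6,2): In (6+2 = 8).

Out, In, In, In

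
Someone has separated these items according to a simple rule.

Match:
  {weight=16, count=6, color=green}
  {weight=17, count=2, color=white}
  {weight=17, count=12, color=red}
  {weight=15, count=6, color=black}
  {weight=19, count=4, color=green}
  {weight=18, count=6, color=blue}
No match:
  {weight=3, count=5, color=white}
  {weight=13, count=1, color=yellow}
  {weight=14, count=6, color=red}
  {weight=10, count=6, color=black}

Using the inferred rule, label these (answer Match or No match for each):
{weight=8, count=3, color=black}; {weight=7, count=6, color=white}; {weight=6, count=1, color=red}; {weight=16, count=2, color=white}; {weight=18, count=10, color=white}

No match, No match, No match, Match, Match

A rule that fits every label: weight ≥ 15 — true of each 'Match' example, false of each 'No match' one.
{weight=8, count=3, color=black}: weight = 8 — doesn't qualify, so No match.
{weight=7, count=6, color=white}: weight = 7 — doesn't qualify, so No match.
{weight=6, count=1, color=red}: weight = 6 — doesn't qualify, so No match.
{weight=16, count=2, color=white}: weight = 16 — matches, so Match.
{weight=18, count=10, color=white}: weight = 18 — matches, so Match.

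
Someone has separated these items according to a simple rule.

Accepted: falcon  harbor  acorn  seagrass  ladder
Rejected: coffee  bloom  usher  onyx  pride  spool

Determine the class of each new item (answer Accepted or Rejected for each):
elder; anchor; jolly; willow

Comparing the two groups points to one rule — contains 'a'.
elder: no 'a' — does not fit, so Rejected.
anchor: has 'a' — has this property, so Accepted.
jolly: no 'a' — does not fit, so Rejected.
willow: no 'a' — does not fit, so Rejected.

Rejected, Accepted, Rejected, Rejected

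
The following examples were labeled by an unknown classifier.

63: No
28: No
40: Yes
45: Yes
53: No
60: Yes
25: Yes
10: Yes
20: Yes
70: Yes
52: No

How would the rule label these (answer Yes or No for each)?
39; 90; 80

No, Yes, Yes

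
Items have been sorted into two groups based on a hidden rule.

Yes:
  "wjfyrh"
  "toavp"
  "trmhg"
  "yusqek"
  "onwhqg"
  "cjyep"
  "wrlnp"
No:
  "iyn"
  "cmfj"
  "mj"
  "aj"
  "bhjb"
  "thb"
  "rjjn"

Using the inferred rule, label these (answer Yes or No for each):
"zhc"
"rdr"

No, No

Every 'Yes' example satisfies: length ≥ 5. None of the 'No' examples do.
"zhc": No (length 3). "rdr": No (length 3).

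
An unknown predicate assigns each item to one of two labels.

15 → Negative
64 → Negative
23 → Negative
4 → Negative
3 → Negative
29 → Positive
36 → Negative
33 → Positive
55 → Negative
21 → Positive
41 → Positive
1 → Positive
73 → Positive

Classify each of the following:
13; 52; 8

Positive, Negative, Negative

'Positive' ⟺ ≡ 1 (mod 4).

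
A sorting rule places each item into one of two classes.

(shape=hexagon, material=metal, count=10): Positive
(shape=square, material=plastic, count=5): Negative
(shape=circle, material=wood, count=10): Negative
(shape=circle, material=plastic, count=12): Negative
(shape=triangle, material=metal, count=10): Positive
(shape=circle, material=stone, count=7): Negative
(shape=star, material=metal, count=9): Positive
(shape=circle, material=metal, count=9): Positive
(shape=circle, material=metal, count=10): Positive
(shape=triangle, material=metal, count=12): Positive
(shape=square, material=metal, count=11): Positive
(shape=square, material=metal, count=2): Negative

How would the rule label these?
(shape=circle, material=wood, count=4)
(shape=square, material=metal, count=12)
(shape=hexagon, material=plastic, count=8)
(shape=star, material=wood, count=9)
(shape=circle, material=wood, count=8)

The pattern is that an item is 'Positive' exactly when: material is metal AND count ≥ 5.
(shape=circle, material=wood, count=4): Negative (material is wood, count = 4).
(shape=square, material=metal, count=12): Positive (material is metal, count = 12).
(shape=hexagon, material=plastic, count=8): Negative (material is plastic, count = 8).
(shape=star, material=wood, count=9): Negative (material is wood, count = 9).
(shape=circle, material=wood, count=8): Negative (material is wood, count = 8).

Negative, Positive, Negative, Negative, Negative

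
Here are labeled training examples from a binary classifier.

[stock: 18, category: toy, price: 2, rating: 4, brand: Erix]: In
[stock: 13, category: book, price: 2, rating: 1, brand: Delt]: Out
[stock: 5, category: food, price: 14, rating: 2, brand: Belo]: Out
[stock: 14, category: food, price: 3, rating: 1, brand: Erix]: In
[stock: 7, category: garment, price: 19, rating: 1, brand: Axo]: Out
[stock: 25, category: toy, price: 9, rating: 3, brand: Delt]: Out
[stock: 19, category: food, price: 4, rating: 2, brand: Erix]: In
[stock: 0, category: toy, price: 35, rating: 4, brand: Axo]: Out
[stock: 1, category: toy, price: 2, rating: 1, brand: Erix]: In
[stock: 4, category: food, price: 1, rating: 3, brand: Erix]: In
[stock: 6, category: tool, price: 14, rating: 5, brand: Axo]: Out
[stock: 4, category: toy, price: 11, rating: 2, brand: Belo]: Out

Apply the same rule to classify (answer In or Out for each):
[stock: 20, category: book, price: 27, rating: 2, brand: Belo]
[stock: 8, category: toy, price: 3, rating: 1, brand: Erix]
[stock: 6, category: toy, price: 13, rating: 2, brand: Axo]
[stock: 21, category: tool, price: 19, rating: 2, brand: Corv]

Out, In, Out, Out

The simplest hypothesis consistent with all the labels is: brand is Erix.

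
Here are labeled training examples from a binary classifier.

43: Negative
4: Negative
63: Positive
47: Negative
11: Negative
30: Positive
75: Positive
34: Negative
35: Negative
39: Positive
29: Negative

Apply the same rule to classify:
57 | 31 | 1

Positive, Negative, Negative

The pattern is that an item is 'Positive' exactly when: multiple of 3.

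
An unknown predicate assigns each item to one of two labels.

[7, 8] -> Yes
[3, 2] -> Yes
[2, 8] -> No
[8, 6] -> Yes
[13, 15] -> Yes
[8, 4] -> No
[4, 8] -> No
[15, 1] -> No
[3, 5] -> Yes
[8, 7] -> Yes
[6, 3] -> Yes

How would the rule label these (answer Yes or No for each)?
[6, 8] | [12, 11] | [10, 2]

'Yes' ⟺ |first − second| ≤ 3.

Yes, Yes, No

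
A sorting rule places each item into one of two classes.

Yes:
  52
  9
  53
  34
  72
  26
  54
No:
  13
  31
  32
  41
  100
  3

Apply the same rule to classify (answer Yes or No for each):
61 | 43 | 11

A rule that fits every label: digit sum ≥ 6 — true of each 'Yes' example, false of each 'No' one.
61: digit sum 6+1 = 7 — fits, so Yes. 43: digit sum 4+3 = 7 — fits, so Yes. 11: digit sum 1+1 = 2 — does not satisfy this, so No.

Yes, Yes, No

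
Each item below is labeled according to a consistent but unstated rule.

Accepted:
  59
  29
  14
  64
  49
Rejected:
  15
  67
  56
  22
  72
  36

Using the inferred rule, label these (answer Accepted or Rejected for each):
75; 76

One predicate separates the groups cleanly: ≡ 4 (mod 5).

Rejected, Rejected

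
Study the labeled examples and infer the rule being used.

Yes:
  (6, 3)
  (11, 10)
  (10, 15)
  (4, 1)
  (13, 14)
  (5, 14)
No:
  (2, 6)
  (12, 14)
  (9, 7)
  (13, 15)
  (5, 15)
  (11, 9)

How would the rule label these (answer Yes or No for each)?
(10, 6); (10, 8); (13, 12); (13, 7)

No, No, Yes, No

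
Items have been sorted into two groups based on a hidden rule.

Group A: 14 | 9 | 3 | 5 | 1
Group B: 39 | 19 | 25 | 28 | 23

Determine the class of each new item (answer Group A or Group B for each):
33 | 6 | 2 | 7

Group B, Group A, Group A, Group A

The rule appears to be: at most 14.
33 → 33 > 14 → Group B. 6 → 6 ≤ 14 → Group A. 2 → 2 ≤ 14 → Group A. 7 → 7 ≤ 14 → Group A.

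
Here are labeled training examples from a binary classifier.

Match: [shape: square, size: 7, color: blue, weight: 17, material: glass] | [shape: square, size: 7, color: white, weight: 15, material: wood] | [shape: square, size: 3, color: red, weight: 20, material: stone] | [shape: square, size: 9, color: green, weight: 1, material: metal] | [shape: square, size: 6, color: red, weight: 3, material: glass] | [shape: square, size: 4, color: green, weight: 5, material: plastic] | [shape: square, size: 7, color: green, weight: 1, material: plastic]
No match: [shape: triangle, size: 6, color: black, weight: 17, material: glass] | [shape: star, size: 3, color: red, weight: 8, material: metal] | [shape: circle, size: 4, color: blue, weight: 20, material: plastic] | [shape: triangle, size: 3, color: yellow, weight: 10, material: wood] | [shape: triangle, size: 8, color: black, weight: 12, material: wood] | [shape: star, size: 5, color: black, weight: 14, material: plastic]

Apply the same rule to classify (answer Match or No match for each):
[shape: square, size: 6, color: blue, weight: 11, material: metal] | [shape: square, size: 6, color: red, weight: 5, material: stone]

The distinguishing property — shape is square — holds for all the 'Match' cases and none of the 'No match' cases.
Match: [shape: square, size: 6, color: blue, weight: 11, material: metal], since shape is square.
Match: [shape: square, size: 6, color: red, weight: 5, material: stone], since shape is square.

Match, Match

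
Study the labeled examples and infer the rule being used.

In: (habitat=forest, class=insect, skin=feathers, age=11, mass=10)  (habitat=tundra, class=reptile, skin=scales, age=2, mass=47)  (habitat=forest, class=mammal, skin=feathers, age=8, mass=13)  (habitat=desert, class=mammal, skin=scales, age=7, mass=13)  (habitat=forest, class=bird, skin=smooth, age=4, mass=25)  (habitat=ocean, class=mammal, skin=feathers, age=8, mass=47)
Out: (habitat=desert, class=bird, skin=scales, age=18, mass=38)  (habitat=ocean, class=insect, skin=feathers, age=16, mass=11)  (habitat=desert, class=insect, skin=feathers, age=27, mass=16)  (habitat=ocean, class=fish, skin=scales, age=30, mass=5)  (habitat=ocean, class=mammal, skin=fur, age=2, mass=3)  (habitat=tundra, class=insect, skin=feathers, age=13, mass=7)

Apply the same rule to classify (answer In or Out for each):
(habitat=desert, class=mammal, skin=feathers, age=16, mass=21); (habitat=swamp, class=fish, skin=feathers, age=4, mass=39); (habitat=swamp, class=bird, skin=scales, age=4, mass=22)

Out, In, In

One predicate separates the groups cleanly: age ≤ 11 AND mass ≥ 5.
Out: (habitat=desert, class=mammal, skin=feathers, age=16, mass=21), since age = 16, mass = 21. In: (habitat=swamp, class=fish, skin=feathers, age=4, mass=39), since age = 4, mass = 39. In: (habitat=swamp, class=bird, skin=scales, age=4, mass=22), since age = 4, mass = 22.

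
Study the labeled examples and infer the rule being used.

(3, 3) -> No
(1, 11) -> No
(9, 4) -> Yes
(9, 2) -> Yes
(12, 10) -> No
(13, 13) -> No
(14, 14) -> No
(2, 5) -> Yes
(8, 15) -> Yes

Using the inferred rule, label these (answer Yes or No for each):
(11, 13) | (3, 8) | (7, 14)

'Yes' ⟺ sum is odd.
(11, 13): 11+13 = 24 — doesn't match, so No.
(3, 8): 3+8 = 11 — passes, so Yes.
(7, 14): 7+14 = 21 — passes, so Yes.

No, Yes, Yes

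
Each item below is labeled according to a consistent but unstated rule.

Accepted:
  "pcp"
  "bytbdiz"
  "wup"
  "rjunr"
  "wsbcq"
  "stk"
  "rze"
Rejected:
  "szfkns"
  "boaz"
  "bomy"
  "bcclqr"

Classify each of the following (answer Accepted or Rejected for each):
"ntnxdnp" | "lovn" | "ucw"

Looking at the examples, the only property every 'Accepted' case has and every 'Rejected' case lacks is: odd length.
"ntnxdnp" — length 7, hence Accepted.
"lovn" — length 4, hence Rejected.
"ucw" — length 3, hence Accepted.

Accepted, Rejected, Accepted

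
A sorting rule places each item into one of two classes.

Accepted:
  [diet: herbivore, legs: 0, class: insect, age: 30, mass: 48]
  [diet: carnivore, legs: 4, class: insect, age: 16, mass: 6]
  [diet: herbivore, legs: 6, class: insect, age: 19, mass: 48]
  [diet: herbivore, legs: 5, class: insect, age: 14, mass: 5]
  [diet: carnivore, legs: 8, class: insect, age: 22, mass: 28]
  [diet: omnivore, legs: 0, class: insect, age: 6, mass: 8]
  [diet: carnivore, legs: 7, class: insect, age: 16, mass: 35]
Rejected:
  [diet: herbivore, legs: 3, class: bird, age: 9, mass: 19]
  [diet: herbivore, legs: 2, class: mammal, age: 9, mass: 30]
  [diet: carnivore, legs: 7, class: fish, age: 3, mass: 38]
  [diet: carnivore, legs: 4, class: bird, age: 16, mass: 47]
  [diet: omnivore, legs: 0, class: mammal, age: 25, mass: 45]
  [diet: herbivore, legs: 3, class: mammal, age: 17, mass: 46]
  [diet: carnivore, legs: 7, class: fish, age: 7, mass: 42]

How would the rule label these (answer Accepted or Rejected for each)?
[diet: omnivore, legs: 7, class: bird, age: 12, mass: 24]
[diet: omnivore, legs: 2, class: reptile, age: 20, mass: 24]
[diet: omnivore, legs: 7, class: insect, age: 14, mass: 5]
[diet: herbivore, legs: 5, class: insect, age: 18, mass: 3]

All 'Accepted' examples share one property — class is insect — and every 'Rejected' example lacks it.
Rejected: [diet: omnivore, legs: 7, class: bird, age: 12, mass: 24], since class is bird.
Rejected: [diet: omnivore, legs: 2, class: reptile, age: 20, mass: 24], since class is reptile.
Accepted: [diet: omnivore, legs: 7, class: insect, age: 14, mass: 5], since class is insect.
Accepted: [diet: herbivore, legs: 5, class: insect, age: 18, mass: 3], since class is insect.

Rejected, Rejected, Accepted, Accepted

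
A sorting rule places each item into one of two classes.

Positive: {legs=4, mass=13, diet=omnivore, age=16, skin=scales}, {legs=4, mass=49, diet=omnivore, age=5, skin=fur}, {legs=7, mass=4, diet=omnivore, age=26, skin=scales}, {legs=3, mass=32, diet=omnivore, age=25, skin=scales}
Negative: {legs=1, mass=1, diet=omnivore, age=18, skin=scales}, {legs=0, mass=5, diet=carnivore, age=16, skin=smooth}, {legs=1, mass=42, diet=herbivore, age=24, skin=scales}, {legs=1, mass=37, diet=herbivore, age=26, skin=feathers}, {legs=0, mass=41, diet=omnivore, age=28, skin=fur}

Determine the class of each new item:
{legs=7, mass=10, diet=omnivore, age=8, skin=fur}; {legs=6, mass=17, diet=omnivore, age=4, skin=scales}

Positive, Positive

The classifier is using: legs ≥ 3.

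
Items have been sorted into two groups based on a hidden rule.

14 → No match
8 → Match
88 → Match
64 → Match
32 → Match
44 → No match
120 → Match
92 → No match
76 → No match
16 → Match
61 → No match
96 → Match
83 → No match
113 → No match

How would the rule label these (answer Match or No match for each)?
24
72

Match, Match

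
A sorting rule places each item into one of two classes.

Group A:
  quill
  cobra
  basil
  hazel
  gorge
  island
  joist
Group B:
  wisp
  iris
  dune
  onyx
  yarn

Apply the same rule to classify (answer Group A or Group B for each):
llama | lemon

The pattern is that an item is 'Group A' exactly when: length ≥ 5.

Group A, Group A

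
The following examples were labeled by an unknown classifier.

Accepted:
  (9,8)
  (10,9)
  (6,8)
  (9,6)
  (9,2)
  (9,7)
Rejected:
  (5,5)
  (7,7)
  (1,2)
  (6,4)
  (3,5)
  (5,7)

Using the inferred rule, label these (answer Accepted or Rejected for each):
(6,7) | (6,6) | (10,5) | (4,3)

'Accepted' ⟺ max ≥ 8.

Rejected, Rejected, Accepted, Rejected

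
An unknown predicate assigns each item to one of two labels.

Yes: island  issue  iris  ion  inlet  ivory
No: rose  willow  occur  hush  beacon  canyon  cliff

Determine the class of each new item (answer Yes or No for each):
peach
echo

No, No

The simplest hypothesis consistent with all the labels is: starts with 'i'.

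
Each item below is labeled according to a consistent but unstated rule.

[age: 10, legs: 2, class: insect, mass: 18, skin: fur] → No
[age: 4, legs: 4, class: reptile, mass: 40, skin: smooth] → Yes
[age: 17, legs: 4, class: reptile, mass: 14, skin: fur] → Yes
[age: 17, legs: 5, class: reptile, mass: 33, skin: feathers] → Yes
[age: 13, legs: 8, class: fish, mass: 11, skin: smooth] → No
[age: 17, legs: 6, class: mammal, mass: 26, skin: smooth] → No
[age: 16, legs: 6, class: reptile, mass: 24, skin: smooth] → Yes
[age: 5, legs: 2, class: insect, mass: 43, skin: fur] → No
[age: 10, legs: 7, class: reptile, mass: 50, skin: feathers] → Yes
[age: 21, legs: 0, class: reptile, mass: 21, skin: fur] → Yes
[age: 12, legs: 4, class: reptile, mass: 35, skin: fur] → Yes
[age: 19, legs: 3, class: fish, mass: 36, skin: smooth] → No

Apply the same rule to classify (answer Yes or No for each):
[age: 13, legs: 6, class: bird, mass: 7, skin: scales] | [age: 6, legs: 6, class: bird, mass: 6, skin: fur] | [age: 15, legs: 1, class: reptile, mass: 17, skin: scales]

The classifier is using: class is reptile.
[age: 13, legs: 6, class: bird, mass: 7, skin: scales]: class is bird — fails the rule, so No. [age: 6, legs: 6, class: bird, mass: 6, skin: fur]: class is bird — fails the rule, so No. [age: 15, legs: 1, class: reptile, mass: 17, skin: scales]: class is reptile — passes, so Yes.

No, No, Yes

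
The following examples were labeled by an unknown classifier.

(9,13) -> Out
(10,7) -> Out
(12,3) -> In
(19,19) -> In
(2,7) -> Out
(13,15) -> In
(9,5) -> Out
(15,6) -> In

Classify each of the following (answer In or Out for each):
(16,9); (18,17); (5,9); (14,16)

In, In, Out, In

The common property of the 'In' items is: first ≥ 12. No 'Out' item has it.
In: (16,9), since first 16. In: (18,17), since first 18. Out: (5,9), since first 5. In: (14,16), since first 14.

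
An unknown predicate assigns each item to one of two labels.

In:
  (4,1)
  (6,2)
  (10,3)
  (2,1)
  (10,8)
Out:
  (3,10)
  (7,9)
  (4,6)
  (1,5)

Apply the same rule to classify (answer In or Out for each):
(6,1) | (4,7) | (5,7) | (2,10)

In, Out, Out, Out

Rule: first > second. This holds for each 'In' example and fails for each 'Out' one.
(6,1): In (6 > 1). (4,7): Out (4 < 7). (5,7): Out (5 < 7). (2,10): Out (2 < 10).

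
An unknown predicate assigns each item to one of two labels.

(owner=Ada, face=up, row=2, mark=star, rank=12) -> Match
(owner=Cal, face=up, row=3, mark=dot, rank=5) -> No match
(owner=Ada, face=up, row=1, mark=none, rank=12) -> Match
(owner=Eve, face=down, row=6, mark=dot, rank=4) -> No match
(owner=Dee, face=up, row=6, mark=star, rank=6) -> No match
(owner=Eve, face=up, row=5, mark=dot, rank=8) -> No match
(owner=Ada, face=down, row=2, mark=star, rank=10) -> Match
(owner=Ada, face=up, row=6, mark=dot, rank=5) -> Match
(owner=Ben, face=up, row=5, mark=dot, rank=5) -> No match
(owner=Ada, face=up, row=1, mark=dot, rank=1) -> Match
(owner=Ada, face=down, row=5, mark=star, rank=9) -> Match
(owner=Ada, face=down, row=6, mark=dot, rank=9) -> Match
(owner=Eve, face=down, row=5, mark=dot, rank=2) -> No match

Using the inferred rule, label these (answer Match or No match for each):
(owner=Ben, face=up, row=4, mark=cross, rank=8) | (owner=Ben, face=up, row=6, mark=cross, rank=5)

No match, No match

The pattern is that an item is 'Match' exactly when: owner is Ada.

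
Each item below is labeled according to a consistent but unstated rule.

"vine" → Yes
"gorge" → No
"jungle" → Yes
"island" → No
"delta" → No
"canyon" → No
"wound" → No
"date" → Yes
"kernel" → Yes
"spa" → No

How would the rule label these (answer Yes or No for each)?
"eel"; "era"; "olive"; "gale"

The classifier is using: even length AND contains 'e'.

No, No, No, Yes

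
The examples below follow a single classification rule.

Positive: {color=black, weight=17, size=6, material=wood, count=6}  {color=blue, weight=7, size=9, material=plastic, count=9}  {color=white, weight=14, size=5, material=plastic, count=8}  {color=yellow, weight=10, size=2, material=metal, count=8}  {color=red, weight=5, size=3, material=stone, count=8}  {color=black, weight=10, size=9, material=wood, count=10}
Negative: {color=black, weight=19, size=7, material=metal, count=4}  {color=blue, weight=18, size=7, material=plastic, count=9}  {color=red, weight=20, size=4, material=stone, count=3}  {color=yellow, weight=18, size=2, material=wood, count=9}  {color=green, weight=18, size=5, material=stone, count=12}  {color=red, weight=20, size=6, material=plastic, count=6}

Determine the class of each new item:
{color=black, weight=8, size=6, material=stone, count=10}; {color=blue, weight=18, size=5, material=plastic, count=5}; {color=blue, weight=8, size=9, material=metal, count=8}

Positive, Negative, Positive

The simplest hypothesis consistent with all the labels is: weight ≤ 17.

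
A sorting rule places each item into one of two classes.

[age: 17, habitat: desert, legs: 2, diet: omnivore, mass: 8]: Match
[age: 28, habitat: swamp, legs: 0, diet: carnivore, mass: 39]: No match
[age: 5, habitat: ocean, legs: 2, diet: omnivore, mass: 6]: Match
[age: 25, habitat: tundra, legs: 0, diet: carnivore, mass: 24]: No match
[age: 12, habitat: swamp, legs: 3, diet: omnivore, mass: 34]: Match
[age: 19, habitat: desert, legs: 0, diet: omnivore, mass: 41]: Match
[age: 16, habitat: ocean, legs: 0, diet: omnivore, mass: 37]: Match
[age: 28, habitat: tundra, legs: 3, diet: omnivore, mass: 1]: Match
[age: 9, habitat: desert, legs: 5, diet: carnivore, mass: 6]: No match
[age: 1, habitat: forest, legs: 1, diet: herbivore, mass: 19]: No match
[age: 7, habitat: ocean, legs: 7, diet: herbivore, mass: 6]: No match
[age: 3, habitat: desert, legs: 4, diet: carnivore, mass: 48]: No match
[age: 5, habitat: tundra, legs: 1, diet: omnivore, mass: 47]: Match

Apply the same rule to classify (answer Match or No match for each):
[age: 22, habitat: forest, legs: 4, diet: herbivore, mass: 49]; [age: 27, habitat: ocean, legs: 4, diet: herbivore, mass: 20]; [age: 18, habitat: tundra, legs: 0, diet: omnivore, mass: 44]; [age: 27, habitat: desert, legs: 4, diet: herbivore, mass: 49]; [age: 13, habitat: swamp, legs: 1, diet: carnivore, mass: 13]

No match, No match, Match, No match, No match

All 'Match' examples share one property — diet is omnivore — and every 'No match' example lacks it.
[age: 22, habitat: forest, legs: 4, diet: herbivore, mass: 49] → diet is herbivore → No match.
[age: 27, habitat: ocean, legs: 4, diet: herbivore, mass: 20] → diet is herbivore → No match.
[age: 18, habitat: tundra, legs: 0, diet: omnivore, mass: 44] → diet is omnivore → Match.
[age: 27, habitat: desert, legs: 4, diet: herbivore, mass: 49] → diet is herbivore → No match.
[age: 13, habitat: swamp, legs: 1, diet: carnivore, mass: 13] → diet is carnivore → No match.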